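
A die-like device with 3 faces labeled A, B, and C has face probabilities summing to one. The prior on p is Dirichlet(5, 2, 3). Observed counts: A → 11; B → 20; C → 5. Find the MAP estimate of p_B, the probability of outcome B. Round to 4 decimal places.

MAP estimate of p_B = 0.4884

The posterior is Dirichlet(αᵢ + nᵢ) = Dirichlet(16, 22, 8).
For a Dirichlet(a₁,…,a_K) with all aᵢ > 1, the mode has j-th component (aⱼ − 1)/(Σaᵢ − K).
Here Σaᵢ = 46 and K = 3, so p_B = (22 − 1)/(46 − 3) = 21/43 ≈ 0.4884.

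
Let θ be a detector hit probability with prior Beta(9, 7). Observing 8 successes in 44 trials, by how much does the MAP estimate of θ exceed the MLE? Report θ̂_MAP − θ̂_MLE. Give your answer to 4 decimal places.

MAP − MLE = 0.0940

Posterior is Beta(17, 43); MAP = (17−1)/(60−2) = 16/58 ≈ 0.27586.
MLE ignores the prior: θ̂_MLE = k/n = 8/44 ≈ 0.18182.
Difference = 16/58 − 8/44 = 30/319 ≈ 0.0940.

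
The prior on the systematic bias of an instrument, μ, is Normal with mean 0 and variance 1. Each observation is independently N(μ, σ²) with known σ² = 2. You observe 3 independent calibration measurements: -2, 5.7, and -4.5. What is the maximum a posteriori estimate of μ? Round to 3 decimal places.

n = 3; x̄ = ((-2) + 5.7 + (-4.5))/3 = -0.8/3 = -4/15 ≈ -0.2667.
For a Normal prior and Normal likelihood with known variance, the posterior is Normal; its mode equals its mean, the precision-weighted average.
Prior precision 1/σ₀² = 1/1 = 1; data precision n/σ² = 3/2 = 1.5.
μ̂ = (1·0 + 1.5·(-4/15)) / (1 + 1.5) = (-0.4)/2.5 = -0.160.

μ̂_MAP = -0.160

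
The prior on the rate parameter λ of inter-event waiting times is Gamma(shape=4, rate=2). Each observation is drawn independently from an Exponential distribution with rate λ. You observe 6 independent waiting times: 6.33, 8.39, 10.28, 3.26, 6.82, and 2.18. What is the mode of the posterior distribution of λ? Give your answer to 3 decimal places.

λ̂_MAP = 0.229

The Exponential(rate=λ) likelihood is ∝ λ^n e^(−λΣtᵢ). Here n = 6 and Σtᵢ = 6.33 + 8.39 + 10.28 + 3.26 + 6.82 + 2.18 = 37.26.
Posterior ∝ λ^3e^(−2λ) · λ^6e^(−37.26λ) = λ^9e^(−39.26λ), i.e. Gamma(10, 39.26).
Mode = (a−1)/b = 9/39.26 ≈ 0.229.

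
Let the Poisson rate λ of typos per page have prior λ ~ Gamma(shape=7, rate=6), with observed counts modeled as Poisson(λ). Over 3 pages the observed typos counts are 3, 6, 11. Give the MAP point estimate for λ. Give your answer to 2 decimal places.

Σxᵢ = 3+6+11 = 20, with n = 3.
Posterior ∝ λ^6e^(−6λ) · λ^20e^(−3λ) = λ^26e^(−9λ), i.e. Gamma(shape=27, rate=9).
The mode of a Gamma(a, b) with a ≥ 1 (shape–rate) is (a−1)/b = 26/9 ≈ 2.89.

λ̂_MAP = 2.89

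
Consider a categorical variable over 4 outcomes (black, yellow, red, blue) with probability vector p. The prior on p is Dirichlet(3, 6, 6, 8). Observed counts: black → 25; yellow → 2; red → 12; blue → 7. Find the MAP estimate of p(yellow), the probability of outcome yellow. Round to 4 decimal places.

MAP estimate of p(yellow) = 0.1077

The posterior is Dirichlet(αᵢ + nᵢ) = Dirichlet(28, 8, 18, 15).
For a Dirichlet(a₁,…,a_K) with all aᵢ > 1, the mode has j-th component (aⱼ − 1)/(Σaᵢ − K).
Here Σaᵢ = 69 and K = 4, so p(yellow) = (8 − 1)/(69 − 4) = 7/65 ≈ 0.1077.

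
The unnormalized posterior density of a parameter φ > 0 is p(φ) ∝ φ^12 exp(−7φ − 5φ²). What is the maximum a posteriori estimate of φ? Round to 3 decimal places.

φ̂_MAP = 0.800

ℓ'(φ) = 12/φ − 7 − 10φ. Setting this to zero and multiplying by φ: 10φ² + 7φ − 12 = 0.
φ = (−7 + √(7² + 4·10·12)) / (2·10) = (−7 + √529) / 20 = (−7 + 23)/20 = 4/5.
ℓ''(φ) = −12/φ² − 10 < 0, confirming a maximum.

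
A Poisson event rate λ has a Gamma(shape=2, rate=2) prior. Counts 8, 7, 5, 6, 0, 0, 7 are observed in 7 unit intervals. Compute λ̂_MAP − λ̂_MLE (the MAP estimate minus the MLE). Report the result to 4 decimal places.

Σxᵢ = 33. Posterior is Gamma(35, 9); MAP = (35−1)/9 = 34/9 ≈ 3.77778.
MLE = x̄ = 33/7 ≈ 4.71429.
Difference = 34/9 − 33/7 = -59/63 ≈ -0.9365.

MAP − MLE = -0.9365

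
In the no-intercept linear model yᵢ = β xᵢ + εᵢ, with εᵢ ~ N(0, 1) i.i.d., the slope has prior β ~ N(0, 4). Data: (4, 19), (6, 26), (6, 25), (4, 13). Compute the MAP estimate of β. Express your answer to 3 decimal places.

β̂_MAP = 4.163

log p(β | y) = −Σ(yᵢ − βxᵢ)²/(2·1) − β²/(2·4) + const.
Setting the derivative to zero: Σxᵢ(yᵢ − βxᵢ)/1 − β/4 = 0, so β = Σxᵢyᵢ / (Σxᵢ² + σ²/τ²).
Σxᵢyᵢ = 4·19 + 6·26 + 6·25 + 4·13 = 434; Σxᵢ² = 104; σ²/τ² = 0.25.
β̂_MAP = 434 / (104 + 0.25) = 434/104.25 ≈ 4.163.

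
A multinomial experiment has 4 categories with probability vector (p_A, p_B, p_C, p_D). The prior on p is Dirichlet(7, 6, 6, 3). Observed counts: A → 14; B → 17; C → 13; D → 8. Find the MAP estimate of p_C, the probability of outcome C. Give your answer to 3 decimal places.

The posterior is Dirichlet(αᵢ + nᵢ) = Dirichlet(21, 23, 19, 11).
For a Dirichlet(a₁,…,a_K) with all aᵢ > 1, the mode has j-th component (aⱼ − 1)/(Σaᵢ − K).
Here Σaᵢ = 74 and K = 4, so p_C = (19 − 1)/(74 − 4) = 18/70 ≈ 0.257.

MAP estimate of p_C = 0.257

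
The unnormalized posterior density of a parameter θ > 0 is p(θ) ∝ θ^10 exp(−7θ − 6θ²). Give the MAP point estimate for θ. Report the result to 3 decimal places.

ℓ'(θ) = 10/θ − 7 − 12θ. Setting this to zero and multiplying by θ: 12θ² + 7θ − 10 = 0.
θ = (−7 + √(7² + 4·12·10)) / (2·12) = (−7 + √529) / 24 = (−7 + 23)/24 = 2/3.
ℓ''(θ) = −10/θ² − 12 < 0, confirming a maximum.

θ̂_MAP = 0.667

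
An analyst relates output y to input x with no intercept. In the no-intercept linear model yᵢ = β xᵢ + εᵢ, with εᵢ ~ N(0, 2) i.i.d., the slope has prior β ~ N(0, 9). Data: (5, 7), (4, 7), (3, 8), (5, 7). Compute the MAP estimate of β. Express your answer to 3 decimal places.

log p(β | y) = −Σ(yᵢ − βxᵢ)²/(2·2) − β²/(2·9) + const.
Setting the derivative to zero: Σxᵢ(yᵢ − βxᵢ)/2 − β/9 = 0, so β = Σxᵢyᵢ / (Σxᵢ² + σ²/τ²).
Σxᵢyᵢ = 5·7 + 4·7 + 3·8 + 5·7 = 122; Σxᵢ² = 75; σ²/τ² = 2/9.
β̂_MAP = 122 / (75 + 2/9) = 122/(677/9) = 1098/677 ≈ 1.622.

β̂_MAP = 1.622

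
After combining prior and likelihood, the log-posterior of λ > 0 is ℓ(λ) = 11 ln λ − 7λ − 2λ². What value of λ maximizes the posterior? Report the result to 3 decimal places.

λ̂_MAP = 1.000

ℓ'(λ) = 11/λ − 7 − 4λ. Setting this to zero and multiplying by λ: 4λ² + 7λ − 11 = 0.
λ = (−7 + √(7² + 4·4·11)) / (2·4) = (−7 + √225) / 8 = (−7 + 15)/8 = 1.
ℓ''(λ) = −11/λ² − 4 < 0, confirming a maximum.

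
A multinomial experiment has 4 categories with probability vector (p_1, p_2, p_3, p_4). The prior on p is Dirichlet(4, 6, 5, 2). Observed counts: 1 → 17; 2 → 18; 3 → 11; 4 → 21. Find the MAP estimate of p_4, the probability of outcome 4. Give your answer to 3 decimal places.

The posterior is Dirichlet(αᵢ + nᵢ) = Dirichlet(21, 24, 16, 23).
For a Dirichlet(a₁,…,a_K) with all aᵢ > 1, the mode has j-th component (aⱼ − 1)/(Σaᵢ − K).
Here Σaᵢ = 84 and K = 4, so p_4 = (23 − 1)/(84 − 4) = 22/80 ≈ 0.275.

MAP estimate: 0.275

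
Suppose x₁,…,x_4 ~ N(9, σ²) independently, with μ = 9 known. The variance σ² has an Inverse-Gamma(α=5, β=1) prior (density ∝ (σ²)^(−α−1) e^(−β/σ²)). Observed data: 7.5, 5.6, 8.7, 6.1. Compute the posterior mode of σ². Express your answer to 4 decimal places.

σ̂²_MAP = 1.5194

Sum of squared deviations about the known mean: SS = (7.5−9)² + (5.6−9)² + (8.7−9)² + (6.1−9)² = 22.31.
The Normal likelihood contributes (σ²)^(−n/2) exp(−SS/(2σ²)), so the posterior is Inverse-Gamma(α + n/2, β + SS/2) = Inverse-Gamma(7, 12.155).
The mode of Inverse-Gamma(a, b) is b/(a+1) = 12.155/8 ≈ 1.5194.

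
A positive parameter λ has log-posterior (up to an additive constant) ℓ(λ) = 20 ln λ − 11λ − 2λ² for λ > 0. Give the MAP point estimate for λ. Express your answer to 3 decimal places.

ℓ'(λ) = 20/λ − 11 − 4λ. Setting this to zero and multiplying by λ: 4λ² + 11λ − 20 = 0.
λ = (−11 + √(11² + 4·4·20)) / (2·4) = (−11 + √441) / 8 = (−11 + 21)/8 = 5/4.
ℓ''(λ) = −20/λ² − 4 < 0, confirming a maximum.

λ̂_MAP = 1.250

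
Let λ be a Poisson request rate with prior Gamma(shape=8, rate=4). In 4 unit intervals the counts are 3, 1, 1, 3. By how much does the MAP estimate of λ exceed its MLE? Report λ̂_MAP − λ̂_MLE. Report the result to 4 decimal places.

Σxᵢ = 8. Posterior is Gamma(16, 8); MAP = (16−1)/8 = 15/8 ≈ 1.87500.
MLE = x̄ = 8/4 ≈ 2.00000.
Difference = 15/8 − 8/4 = -1/8 ≈ -0.1250.

MAP − MLE = -0.1250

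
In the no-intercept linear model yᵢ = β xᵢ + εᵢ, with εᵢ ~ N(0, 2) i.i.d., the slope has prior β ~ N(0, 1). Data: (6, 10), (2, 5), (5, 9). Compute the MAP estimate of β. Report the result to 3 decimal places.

log p(β | y) = −Σ(yᵢ − βxᵢ)²/(2·2) − β²/(2·1) + const.
Setting the derivative to zero: Σxᵢ(yᵢ − βxᵢ)/2 − β/1 = 0, so β = Σxᵢyᵢ / (Σxᵢ² + σ²/τ²).
Σxᵢyᵢ = 6·10 + 2·5 + 5·9 = 115; Σxᵢ² = 65; σ²/τ² = 2.
β̂_MAP = 115 / (65 + 2) = 115/67 ≈ 1.716.

β̂_MAP = 1.716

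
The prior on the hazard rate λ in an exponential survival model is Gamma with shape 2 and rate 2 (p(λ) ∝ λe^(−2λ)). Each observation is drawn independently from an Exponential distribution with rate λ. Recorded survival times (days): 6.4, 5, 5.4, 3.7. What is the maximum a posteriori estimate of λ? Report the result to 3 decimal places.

λ̂_MAP = 0.222

The Exponential(rate=λ) likelihood is ∝ λ^n e^(−λΣtᵢ). Here n = 4 and Σtᵢ = 6.4 + 5 + 5.4 + 3.7 = 20.5.
Posterior ∝ λe^(−2λ) · λ^4e^(−20.5λ) = λ^5e^(−22.5λ), i.e. Gamma(6, 22.5).
Mode = (a−1)/b = 5/22.5 ≈ 0.222.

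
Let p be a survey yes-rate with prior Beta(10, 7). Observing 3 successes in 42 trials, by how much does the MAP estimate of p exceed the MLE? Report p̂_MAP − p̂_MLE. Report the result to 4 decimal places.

MAP − MLE = 0.1391

Posterior is Beta(13, 46); MAP = (13−1)/(59−2) = 12/57 ≈ 0.21053.
MLE ignores the prior: p̂_MLE = k/n = 3/42 ≈ 0.07143.
Difference = 12/57 − 3/42 = 37/266 ≈ 0.1391.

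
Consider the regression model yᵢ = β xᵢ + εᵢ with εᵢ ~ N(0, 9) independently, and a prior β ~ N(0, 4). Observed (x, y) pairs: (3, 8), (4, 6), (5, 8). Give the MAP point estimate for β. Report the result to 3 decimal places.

β̂_MAP = 1.684

log p(β | y) = −Σ(yᵢ − βxᵢ)²/(2·9) − β²/(2·4) + const.
Setting the derivative to zero: Σxᵢ(yᵢ − βxᵢ)/9 − β/4 = 0, so β = Σxᵢyᵢ / (Σxᵢ² + σ²/τ²).
Σxᵢyᵢ = 3·8 + 4·6 + 5·8 = 88; Σxᵢ² = 50; σ²/τ² = 2.25.
β̂_MAP = 88 / (50 + 2.25) = 88/52.25 ≈ 1.684.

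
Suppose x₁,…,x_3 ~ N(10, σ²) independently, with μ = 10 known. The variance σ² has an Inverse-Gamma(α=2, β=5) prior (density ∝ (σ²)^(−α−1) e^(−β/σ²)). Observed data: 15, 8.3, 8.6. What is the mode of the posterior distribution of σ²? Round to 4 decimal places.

Sum of squared deviations about the known mean: SS = (15−10)² + (8.3−10)² + (8.6−10)² = 29.85.
The Normal likelihood contributes (σ²)^(−n/2) exp(−SS/(2σ²)), so the posterior is Inverse-Gamma(α + n/2, β + SS/2) = Inverse-Gamma(3.5, 19.925).
The mode of Inverse-Gamma(a, b) is b/(a+1) = 19.925/4.5 ≈ 4.4278.

σ̂²_MAP = 4.4278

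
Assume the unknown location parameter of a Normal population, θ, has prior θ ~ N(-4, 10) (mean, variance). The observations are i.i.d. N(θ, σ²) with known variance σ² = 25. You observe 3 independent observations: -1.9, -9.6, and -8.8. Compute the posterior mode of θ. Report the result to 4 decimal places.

n = 3; x̄ = ((-1.9) + (-9.6) + (-8.8))/3 = -20.3/3 = -203/30 ≈ -6.7667.
For a Normal prior and Normal likelihood with known variance, the posterior is Normal; its mode equals its mean, the precision-weighted average.
Prior precision 1/σ₀² = 1/10 = 0.1; data precision n/σ² = 3/25 = 0.12.
θ̂ = (0.1·(-4) + 0.12·(-203/30)) / (0.1 + 0.12) = (-1.212)/0.22 = -303/55 ≈ -5.5091.

θ̂_MAP = -5.5091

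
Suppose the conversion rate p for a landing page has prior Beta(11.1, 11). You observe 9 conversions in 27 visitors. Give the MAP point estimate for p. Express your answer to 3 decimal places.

p̂_MAP = 0.406

Prior: Beta(11.1, 11).
Data: 9 successes in 27 trials. The binomial likelihood contributes p^9(1−p)^18, so the posterior is Beta(11.1+9, 11+18) = Beta(20.1, 29).
For Beta(a, b) with a, b > 1 the mode is (a−1)/(a+b−2) = 19.1/47.1 ≈ 0.406.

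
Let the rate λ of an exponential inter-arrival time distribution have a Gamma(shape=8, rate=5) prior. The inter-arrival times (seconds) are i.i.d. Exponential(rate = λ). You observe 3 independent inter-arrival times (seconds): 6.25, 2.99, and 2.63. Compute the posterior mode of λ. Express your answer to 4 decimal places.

The Exponential(rate=λ) likelihood is ∝ λ^n e^(−λΣtᵢ). Here n = 3 and Σtᵢ = 6.25 + 2.99 + 2.63 = 11.87.
Posterior ∝ λ^7e^(−5λ) · λ^3e^(−11.87λ) = λ^10e^(−16.87λ), i.e. Gamma(11, 16.87).
Mode = (a−1)/b = 10/16.87 ≈ 0.5928.

λ̂_MAP = 0.5928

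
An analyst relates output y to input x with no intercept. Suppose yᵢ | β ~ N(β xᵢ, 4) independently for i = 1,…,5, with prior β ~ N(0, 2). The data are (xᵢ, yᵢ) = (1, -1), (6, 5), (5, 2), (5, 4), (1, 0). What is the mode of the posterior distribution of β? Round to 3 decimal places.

log p(β | y) = −Σ(yᵢ − βxᵢ)²/(2·4) − β²/(2·2) + const.
Setting the derivative to zero: Σxᵢ(yᵢ − βxᵢ)/4 − β/2 = 0, so β = Σxᵢyᵢ / (Σxᵢ² + σ²/τ²).
Σxᵢyᵢ = 1·(-1) + 6·5 + 5·2 + 5·4 + 1·0 = 59; Σxᵢ² = 88; σ²/τ² = 2.
β̂_MAP = 59 / (88 + 2) = 59/90 ≈ 0.656.

β̂_MAP = 0.656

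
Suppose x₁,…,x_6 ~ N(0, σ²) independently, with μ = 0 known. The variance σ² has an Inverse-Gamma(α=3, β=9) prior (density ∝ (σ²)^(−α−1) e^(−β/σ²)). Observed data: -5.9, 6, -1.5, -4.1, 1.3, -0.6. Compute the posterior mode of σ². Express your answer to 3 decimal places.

Sum of squared deviations about the known mean: SS = (-5.9−0)² + (6−0)² + (-1.5−0)² + (-4.1−0)² + (1.3−0)² + (-0.6−0)² = 91.92.
The Normal likelihood contributes (σ²)^(−n/2) exp(−SS/(2σ²)), so the posterior is Inverse-Gamma(α + n/2, β + SS/2) = Inverse-Gamma(6, 54.96).
The mode of Inverse-Gamma(a, b) is b/(a+1) = 54.96/7 ≈ 7.851.

σ̂²_MAP = 7.851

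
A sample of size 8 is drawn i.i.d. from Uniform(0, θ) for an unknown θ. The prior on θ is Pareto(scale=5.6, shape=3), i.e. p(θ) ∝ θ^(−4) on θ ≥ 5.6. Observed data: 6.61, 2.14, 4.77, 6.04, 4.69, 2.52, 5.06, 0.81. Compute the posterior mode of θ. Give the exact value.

The Uniform(0, θ) likelihood is θ^(−n) for θ ≥ max(xᵢ), zero otherwise. Here max(xᵢ) = 6.61.
Posterior ∝ θ^(−4) · θ^(−8) = θ^(−12) on θ ≥ max(5.6, 6.61) = 6.61.
This density is strictly decreasing in θ, so the posterior mode lies at the lower boundary of the support.

θ̂_MAP = 6.61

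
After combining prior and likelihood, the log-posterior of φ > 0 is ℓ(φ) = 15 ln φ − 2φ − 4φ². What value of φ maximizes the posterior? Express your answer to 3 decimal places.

ℓ'(φ) = 15/φ − 2 − 8φ. Setting this to zero and multiplying by φ: 8φ² + 2φ − 15 = 0.
φ = (−2 + √(2² + 4·8·15)) / (2·8) = (−2 + √484) / 16 = (−2 + 22)/16 = 5/4.
ℓ''(φ) = −15/φ² − 8 < 0, confirming a maximum.

φ̂_MAP = 1.250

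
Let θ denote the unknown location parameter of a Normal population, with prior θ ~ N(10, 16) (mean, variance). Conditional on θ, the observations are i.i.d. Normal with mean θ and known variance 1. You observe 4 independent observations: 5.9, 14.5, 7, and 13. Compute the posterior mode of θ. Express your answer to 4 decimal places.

θ̂_MAP = 10.0985

n = 4; x̄ = (5.9 + 14.5 + 7 + 13)/4 = 40.4/4 = 10.1.
For a Normal prior and Normal likelihood with known variance, the posterior is Normal; its mode equals its mean, the precision-weighted average.
Prior precision 1/σ₀² = 1/16 = 0.0625; data precision n/σ² = 4/1 = 4.
θ̂ = (0.0625·10 + 4·10.1) / (0.0625 + 4) = 41.025/4.0625 = 3282/325 ≈ 10.0985.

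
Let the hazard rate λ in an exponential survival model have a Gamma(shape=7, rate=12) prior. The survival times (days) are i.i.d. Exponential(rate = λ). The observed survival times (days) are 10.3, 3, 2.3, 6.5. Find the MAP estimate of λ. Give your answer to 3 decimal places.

λ̂_MAP = 0.293

The Exponential(rate=λ) likelihood is ∝ λ^n e^(−λΣtᵢ). Here n = 4 and Σtᵢ = 10.3 + 3 + 2.3 + 6.5 = 22.1.
Posterior ∝ λ^6e^(−12λ) · λ^4e^(−22.1λ) = λ^10e^(−34.1λ), i.e. Gamma(11, 34.1).
Mode = (a−1)/b = 10/34.1 ≈ 0.293.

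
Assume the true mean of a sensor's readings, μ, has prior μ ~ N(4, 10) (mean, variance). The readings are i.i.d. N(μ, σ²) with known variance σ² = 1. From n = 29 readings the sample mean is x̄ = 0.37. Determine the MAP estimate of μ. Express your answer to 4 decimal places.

μ̂_MAP = 0.3825

n = 29, x̄ = 0.37.
For a Normal prior and Normal likelihood with known variance, the posterior is Normal; its mode equals its mean, the precision-weighted average.
Prior precision 1/σ₀² = 1/10 = 0.1; data precision n/σ² = 29/1 = 29.
μ̂ = (0.1·4 + 29·0.37) / (0.1 + 29) = 11.13/29.1 = 371/970 ≈ 0.3825.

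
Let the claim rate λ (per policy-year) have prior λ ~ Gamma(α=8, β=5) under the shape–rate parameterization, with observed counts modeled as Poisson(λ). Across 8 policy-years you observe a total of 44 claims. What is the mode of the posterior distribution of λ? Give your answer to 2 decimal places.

λ̂_MAP = 3.92

Σxᵢ = 44, n = 8.
Posterior ∝ λ^7e^(−5λ) · λ^44e^(−8λ) = λ^51e^(−13λ), i.e. Gamma(shape=52, rate=13).
The mode of a Gamma(a, b) with a ≥ 1 (shape–rate) is (a−1)/b = 51/13 ≈ 3.92.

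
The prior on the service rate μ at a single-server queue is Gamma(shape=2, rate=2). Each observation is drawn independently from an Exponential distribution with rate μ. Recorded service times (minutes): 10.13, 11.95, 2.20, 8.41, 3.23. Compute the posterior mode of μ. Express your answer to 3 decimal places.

The Exponential(rate=μ) likelihood is ∝ μ^n e^(−μΣtᵢ). Here n = 5 and Σtᵢ = 10.13 + 11.95 + 2.20 + 8.41 + 3.23 = 35.92.
Posterior ∝ μe^(−2μ) · μ^5e^(−35.92μ) = μ^6e^(−37.92μ), i.e. Gamma(7, 37.92).
Mode = (a−1)/b = 6/37.92 ≈ 0.158.

μ̂_MAP = 0.158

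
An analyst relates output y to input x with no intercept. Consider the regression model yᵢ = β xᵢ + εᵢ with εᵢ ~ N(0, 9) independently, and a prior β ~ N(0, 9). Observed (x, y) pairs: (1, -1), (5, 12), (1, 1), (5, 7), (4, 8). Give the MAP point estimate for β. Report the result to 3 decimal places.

log p(β | y) = −Σ(yᵢ − βxᵢ)²/(2·9) − β²/(2·9) + const.
Setting the derivative to zero: Σxᵢ(yᵢ − βxᵢ)/9 − β/9 = 0, so β = Σxᵢyᵢ / (Σxᵢ² + σ²/τ²).
Σxᵢyᵢ = 1·(-1) + 5·12 + 1·1 + 5·7 + 4·8 = 127; Σxᵢ² = 68; σ²/τ² = 1.
β̂_MAP = 127 / (68 + 1) = 127/69 ≈ 1.841.

β̂_MAP = 1.841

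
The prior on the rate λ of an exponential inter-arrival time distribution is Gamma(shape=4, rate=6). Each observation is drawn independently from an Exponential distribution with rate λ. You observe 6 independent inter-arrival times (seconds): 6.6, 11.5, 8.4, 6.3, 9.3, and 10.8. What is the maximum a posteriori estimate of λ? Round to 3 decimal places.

λ̂_MAP = 0.153

The Exponential(rate=λ) likelihood is ∝ λ^n e^(−λΣtᵢ). Here n = 6 and Σtᵢ = 6.6 + 11.5 + 8.4 + 6.3 + 9.3 + 10.8 = 52.9.
Posterior ∝ λ^3e^(−6λ) · λ^6e^(−52.9λ) = λ^9e^(−58.9λ), i.e. Gamma(10, 58.9).
Mode = (a−1)/b = 9/58.9 ≈ 0.153.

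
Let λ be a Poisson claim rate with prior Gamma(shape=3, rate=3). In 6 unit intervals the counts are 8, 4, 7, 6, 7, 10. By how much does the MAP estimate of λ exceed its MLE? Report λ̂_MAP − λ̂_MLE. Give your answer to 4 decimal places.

Σxᵢ = 42. Posterior is Gamma(45, 9); MAP = (45−1)/9 = 44/9 ≈ 4.88889.
MLE = x̄ = 42/6 ≈ 7.00000.
Difference = 44/9 − 42/6 = -19/9 ≈ -2.1111.

MAP − MLE = -2.1111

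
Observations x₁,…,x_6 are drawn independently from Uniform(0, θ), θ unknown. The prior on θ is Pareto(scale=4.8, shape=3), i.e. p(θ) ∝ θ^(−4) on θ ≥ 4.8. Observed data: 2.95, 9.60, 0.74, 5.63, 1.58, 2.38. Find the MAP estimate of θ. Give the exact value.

The Uniform(0, θ) likelihood is θ^(−n) for θ ≥ max(xᵢ), zero otherwise. Here max(xᵢ) = 9.60.
Posterior ∝ θ^(−4) · θ^(−6) = θ^(−10) on θ ≥ max(4.8, 9.60) = 9.60.
This density is strictly decreasing in θ, so the posterior mode lies at the lower boundary of the support.

θ̂_MAP = 9.60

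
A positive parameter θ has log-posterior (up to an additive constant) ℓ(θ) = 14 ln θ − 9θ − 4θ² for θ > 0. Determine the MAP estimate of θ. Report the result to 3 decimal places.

θ̂_MAP = 0.875

ℓ'(θ) = 14/θ − 9 − 8θ. Setting this to zero and multiplying by θ: 8θ² + 9θ − 14 = 0.
θ = (−9 + √(9² + 4·8·14)) / (2·8) = (−9 + √529) / 16 = (−9 + 23)/16 = 7/8.
ℓ''(θ) = −14/θ² − 8 < 0, confirming a maximum.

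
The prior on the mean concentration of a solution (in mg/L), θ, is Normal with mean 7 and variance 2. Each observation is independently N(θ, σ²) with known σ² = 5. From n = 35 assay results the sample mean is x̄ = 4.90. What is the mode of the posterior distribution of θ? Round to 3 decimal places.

n = 35, x̄ = 4.90.
For a Normal prior and Normal likelihood with known variance, the posterior is Normal; its mode equals its mean, the precision-weighted average.
Prior precision 1/σ₀² = 1/2 = 0.5; data precision n/σ² = 35/5 = 7.
θ̂ = (0.5·7 + 7·4.9) / (0.5 + 7) = 37.8/7.5 = 5.040.

θ̂_MAP = 5.040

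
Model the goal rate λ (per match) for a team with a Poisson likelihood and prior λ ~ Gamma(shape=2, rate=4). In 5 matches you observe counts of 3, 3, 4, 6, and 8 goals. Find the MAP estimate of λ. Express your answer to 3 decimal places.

λ̂_MAP = 2.778

Σxᵢ = 3+3+4+6+8 = 24, with n = 5.
Posterior ∝ λe^(−4λ) · λ^24e^(−5λ) = λ^25e^(−9λ), i.e. Gamma(shape=26, rate=9).
The mode of a Gamma(a, b) with a ≥ 1 (shape–rate) is (a−1)/b = 25/9 ≈ 2.778.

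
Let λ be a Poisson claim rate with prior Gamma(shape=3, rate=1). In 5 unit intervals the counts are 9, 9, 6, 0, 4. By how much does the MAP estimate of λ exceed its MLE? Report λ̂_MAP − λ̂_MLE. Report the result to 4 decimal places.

MAP − MLE = -0.6000

Σxᵢ = 28. Posterior is Gamma(31, 6); MAP = (31−1)/6 = 30/6 ≈ 5.00000.
MLE = x̄ = 28/5 ≈ 5.60000.
Difference = 30/6 − 28/5 = -3/5 ≈ -0.6000.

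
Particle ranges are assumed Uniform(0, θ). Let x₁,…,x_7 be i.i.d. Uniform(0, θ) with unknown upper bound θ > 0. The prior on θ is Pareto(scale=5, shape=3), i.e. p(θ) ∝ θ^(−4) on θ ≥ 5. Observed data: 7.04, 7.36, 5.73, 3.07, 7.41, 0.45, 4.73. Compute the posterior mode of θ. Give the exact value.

The Uniform(0, θ) likelihood is θ^(−n) for θ ≥ max(xᵢ), zero otherwise. Here max(xᵢ) = 7.41.
Posterior ∝ θ^(−4) · θ^(−7) = θ^(−11) on θ ≥ max(5, 7.41) = 7.41.
This density is strictly decreasing in θ, so the posterior mode lies at the lower boundary of the support.

θ̂_MAP = 7.41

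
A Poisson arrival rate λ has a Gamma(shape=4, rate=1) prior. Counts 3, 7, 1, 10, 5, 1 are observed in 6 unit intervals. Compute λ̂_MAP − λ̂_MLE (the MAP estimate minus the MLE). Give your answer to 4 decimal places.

MAP − MLE = -0.2143

Σxᵢ = 27. Posterior is Gamma(31, 7); MAP = (31−1)/7 = 30/7 ≈ 4.28571.
MLE = x̄ = 27/6 ≈ 4.50000.
Difference = 30/7 − 27/6 = -3/14 ≈ -0.2143.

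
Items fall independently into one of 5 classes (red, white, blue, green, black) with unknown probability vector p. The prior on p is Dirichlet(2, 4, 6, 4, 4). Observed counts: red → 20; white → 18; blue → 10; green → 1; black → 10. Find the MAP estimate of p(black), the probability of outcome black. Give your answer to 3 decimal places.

The posterior is Dirichlet(αᵢ + nᵢ) = Dirichlet(22, 22, 16, 5, 14).
For a Dirichlet(a₁,…,a_K) with all aᵢ > 1, the mode has j-th component (aⱼ − 1)/(Σaᵢ − K).
Here Σaᵢ = 79 and K = 5, so p(black) = (14 − 1)/(79 − 5) = 13/74 ≈ 0.176.

MAP estimate of p(black) = 0.176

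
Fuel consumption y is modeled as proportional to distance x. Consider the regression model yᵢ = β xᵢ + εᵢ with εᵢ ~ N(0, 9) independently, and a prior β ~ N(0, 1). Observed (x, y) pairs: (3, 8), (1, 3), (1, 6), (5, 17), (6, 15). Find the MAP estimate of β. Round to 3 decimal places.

β̂_MAP = 2.568

log p(β | y) = −Σ(yᵢ − βxᵢ)²/(2·9) − β²/(2·1) + const.
Setting the derivative to zero: Σxᵢ(yᵢ − βxᵢ)/9 − β/1 = 0, so β = Σxᵢyᵢ / (Σxᵢ² + σ²/τ²).
Σxᵢyᵢ = 3·8 + 1·3 + 1·6 + 5·17 + 6·15 = 208; Σxᵢ² = 72; σ²/τ² = 9.
β̂_MAP = 208 / (72 + 9) = 208/81 ≈ 2.568.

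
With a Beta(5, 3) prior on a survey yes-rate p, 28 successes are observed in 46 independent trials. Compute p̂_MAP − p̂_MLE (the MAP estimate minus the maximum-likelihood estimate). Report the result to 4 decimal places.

MAP − MLE = 0.0067

Posterior is Beta(33, 21); MAP = (33−1)/(54−2) = 32/52 ≈ 0.61538.
MLE ignores the prior: p̂_MLE = k/n = 28/46 ≈ 0.60870.
Difference = 32/52 − 28/46 = 2/299 ≈ 0.0067.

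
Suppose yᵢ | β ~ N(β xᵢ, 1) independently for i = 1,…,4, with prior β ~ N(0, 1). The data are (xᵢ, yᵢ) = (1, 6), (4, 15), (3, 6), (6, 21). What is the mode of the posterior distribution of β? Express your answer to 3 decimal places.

log p(β | y) = −Σ(yᵢ − βxᵢ)²/(2·1) − β²/(2·1) + const.
Setting the derivative to zero: Σxᵢ(yᵢ − βxᵢ)/1 − β/1 = 0, so β = Σxᵢyᵢ / (Σxᵢ² + σ²/τ²).
Σxᵢyᵢ = 1·6 + 4·15 + 3·6 + 6·21 = 210; Σxᵢ² = 62; σ²/τ² = 1.
β̂_MAP = 210 / (62 + 1) = 210/63 ≈ 3.333.

β̂_MAP = 3.333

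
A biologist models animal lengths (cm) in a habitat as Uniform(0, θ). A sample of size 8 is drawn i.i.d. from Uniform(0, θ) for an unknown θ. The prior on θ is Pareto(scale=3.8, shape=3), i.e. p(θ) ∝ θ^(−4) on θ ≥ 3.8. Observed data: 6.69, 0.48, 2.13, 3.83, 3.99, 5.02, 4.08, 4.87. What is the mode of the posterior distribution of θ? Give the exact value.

θ̂_MAP = 6.69

The Uniform(0, θ) likelihood is θ^(−n) for θ ≥ max(xᵢ), zero otherwise. Here max(xᵢ) = 6.69.
Posterior ∝ θ^(−4) · θ^(−8) = θ^(−12) on θ ≥ max(3.8, 6.69) = 6.69.
This density is strictly decreasing in θ, so the posterior mode lies at the lower boundary of the support.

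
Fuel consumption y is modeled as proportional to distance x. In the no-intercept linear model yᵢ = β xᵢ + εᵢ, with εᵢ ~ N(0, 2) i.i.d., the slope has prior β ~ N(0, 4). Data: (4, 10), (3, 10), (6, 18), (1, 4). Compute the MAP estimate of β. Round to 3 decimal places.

β̂_MAP = 2.912

log p(β | y) = −Σ(yᵢ − βxᵢ)²/(2·2) − β²/(2·4) + const.
Setting the derivative to zero: Σxᵢ(yᵢ − βxᵢ)/2 − β/4 = 0, so β = Σxᵢyᵢ / (Σxᵢ² + σ²/τ²).
Σxᵢyᵢ = 4·10 + 3·10 + 6·18 + 1·4 = 182; Σxᵢ² = 62; σ²/τ² = 0.5.
β̂_MAP = 182 / (62 + 0.5) = 182/62.5 ≈ 2.912.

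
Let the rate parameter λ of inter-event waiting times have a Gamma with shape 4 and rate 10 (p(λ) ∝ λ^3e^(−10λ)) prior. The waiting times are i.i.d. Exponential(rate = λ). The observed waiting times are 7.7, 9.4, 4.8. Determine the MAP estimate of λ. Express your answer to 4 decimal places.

λ̂_MAP = 0.1881

The Exponential(rate=λ) likelihood is ∝ λ^n e^(−λΣtᵢ). Here n = 3 and Σtᵢ = 7.7 + 9.4 + 4.8 = 21.9.
Posterior ∝ λ^3e^(−10λ) · λ^3e^(−21.9λ) = λ^6e^(−31.9λ), i.e. Gamma(7, 31.9).
Mode = (a−1)/b = 6/31.9 ≈ 0.1881.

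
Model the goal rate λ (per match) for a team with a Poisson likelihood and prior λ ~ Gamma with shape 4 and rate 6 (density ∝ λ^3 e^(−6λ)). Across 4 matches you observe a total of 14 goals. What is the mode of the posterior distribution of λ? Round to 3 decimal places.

λ̂_MAP = 1.700

Σxᵢ = 14, n = 4.
Posterior ∝ λ^3e^(−6λ) · λ^14e^(−4λ) = λ^17e^(−10λ), i.e. Gamma(shape=18, rate=10).
The mode of a Gamma(a, b) with a ≥ 1 (shape–rate) is (a−1)/b = 17/10 ≈ 1.700.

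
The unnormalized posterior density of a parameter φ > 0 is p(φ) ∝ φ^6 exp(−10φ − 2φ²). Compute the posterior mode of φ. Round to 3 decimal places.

ℓ'(φ) = 6/φ − 10 − 4φ. Setting this to zero and multiplying by φ: 4φ² + 10φ − 6 = 0.
φ = (−10 + √(10² + 4·4·6)) / (2·4) = (−10 + √196) / 8 = (−10 + 14)/8 = 1/2.
ℓ''(φ) = −6/φ² − 4 < 0, confirming a maximum.

φ̂_MAP = 0.500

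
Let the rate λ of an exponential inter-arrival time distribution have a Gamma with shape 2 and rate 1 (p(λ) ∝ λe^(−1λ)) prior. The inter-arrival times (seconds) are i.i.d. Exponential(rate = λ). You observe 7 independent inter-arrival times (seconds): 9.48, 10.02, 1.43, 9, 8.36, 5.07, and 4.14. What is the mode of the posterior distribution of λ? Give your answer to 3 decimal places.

λ̂_MAP = 0.165

The Exponential(rate=λ) likelihood is ∝ λ^n e^(−λΣtᵢ). Here n = 7 and Σtᵢ = 9.48 + 10.02 + 1.43 + 9 + 8.36 + 5.07 + 4.14 = 47.50.
Posterior ∝ λe^(−1λ) · λ^7e^(−47.50λ) = λ^8e^(−48.50λ), i.e. Gamma(9, 48.50).
Mode = (a−1)/b = 8/48.50 ≈ 0.165.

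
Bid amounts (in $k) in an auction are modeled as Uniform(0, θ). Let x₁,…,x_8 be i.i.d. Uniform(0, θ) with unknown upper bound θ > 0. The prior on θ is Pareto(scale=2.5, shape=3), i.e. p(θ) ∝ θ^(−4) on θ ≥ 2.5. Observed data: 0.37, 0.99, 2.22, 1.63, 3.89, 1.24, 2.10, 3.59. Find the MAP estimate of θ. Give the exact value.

θ̂_MAP = 3.89

The Uniform(0, θ) likelihood is θ^(−n) for θ ≥ max(xᵢ), zero otherwise. Here max(xᵢ) = 3.89.
Posterior ∝ θ^(−4) · θ^(−8) = θ^(−12) on θ ≥ max(2.5, 3.89) = 3.89.
This density is strictly decreasing in θ, so the posterior mode lies at the lower boundary of the support.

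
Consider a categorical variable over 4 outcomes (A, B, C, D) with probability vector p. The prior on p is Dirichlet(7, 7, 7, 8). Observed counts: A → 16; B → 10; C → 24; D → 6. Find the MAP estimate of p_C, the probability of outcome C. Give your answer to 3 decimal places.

The posterior is Dirichlet(αᵢ + nᵢ) = Dirichlet(23, 17, 31, 14).
For a Dirichlet(a₁,…,a_K) with all aᵢ > 1, the mode has j-th component (aⱼ − 1)/(Σaᵢ − K).
Here Σaᵢ = 85 and K = 4, so p_C = (31 − 1)/(85 − 4) = 30/81 ≈ 0.370.

MAP estimate of p_C = 0.370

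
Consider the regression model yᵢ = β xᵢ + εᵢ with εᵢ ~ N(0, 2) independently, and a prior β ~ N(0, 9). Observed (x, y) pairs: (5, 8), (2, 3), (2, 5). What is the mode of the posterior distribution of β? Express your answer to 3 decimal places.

β̂_MAP = 1.686

log p(β | y) = −Σ(yᵢ − βxᵢ)²/(2·2) − β²/(2·9) + const.
Setting the derivative to zero: Σxᵢ(yᵢ − βxᵢ)/2 − β/9 = 0, so β = Σxᵢyᵢ / (Σxᵢ² + σ²/τ²).
Σxᵢyᵢ = 5·8 + 2·3 + 2·5 = 56; Σxᵢ² = 33; σ²/τ² = 2/9.
β̂_MAP = 56 / (33 + 2/9) = 56/(299/9) = 504/299 ≈ 1.686.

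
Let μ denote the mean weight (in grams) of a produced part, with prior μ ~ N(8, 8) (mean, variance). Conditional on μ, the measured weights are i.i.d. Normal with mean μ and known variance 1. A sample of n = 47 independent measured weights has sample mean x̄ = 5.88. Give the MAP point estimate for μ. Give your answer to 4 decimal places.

n = 47, x̄ = 5.88.
For a Normal prior and Normal likelihood with known variance, the posterior is Normal; its mode equals its mean, the precision-weighted average.
Prior precision 1/σ₀² = 1/8 = 0.125; data precision n/σ² = 47/1 = 47.
μ̂ = (0.125·8 + 47·5.88) / (0.125 + 47) = 277.36/47.125 = 55472/9425 ≈ 5.8856.

μ̂_MAP = 5.8856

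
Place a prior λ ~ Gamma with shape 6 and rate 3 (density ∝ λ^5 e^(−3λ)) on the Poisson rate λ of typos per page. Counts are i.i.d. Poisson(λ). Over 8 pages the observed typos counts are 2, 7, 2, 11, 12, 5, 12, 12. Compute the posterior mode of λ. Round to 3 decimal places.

Σxᵢ = 2+7+2+11+12+5+12+12 = 63, with n = 8.
Posterior ∝ λ^5e^(−3λ) · λ^63e^(−8λ) = λ^68e^(−11λ), i.e. Gamma(shape=69, rate=11).
The mode of a Gamma(a, b) with a ≥ 1 (shape–rate) is (a−1)/b = 68/11 ≈ 6.182.

λ̂_MAP = 6.182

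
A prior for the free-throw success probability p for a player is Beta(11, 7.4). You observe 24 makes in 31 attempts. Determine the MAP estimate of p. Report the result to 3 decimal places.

p̂_MAP = 0.717

Prior: Beta(11, 7.4).
Data: 24 successes in 31 trials. The binomial likelihood contributes p^24(1−p)^7, so the posterior is Beta(11+24, 7.4+7) = Beta(35, 14.4).
For Beta(a, b) with a, b > 1 the mode is (a−1)/(a+b−2) = 34/47.4 ≈ 0.717.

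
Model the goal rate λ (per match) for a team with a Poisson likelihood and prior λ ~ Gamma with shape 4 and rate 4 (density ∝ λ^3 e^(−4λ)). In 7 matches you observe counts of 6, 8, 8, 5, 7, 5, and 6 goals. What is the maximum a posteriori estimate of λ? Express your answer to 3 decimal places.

λ̂_MAP = 4.364

Σxᵢ = 6+8+8+5+7+5+6 = 45, with n = 7.
Posterior ∝ λ^3e^(−4λ) · λ^45e^(−7λ) = λ^48e^(−11λ), i.e. Gamma(shape=49, rate=11).
The mode of a Gamma(a, b) with a ≥ 1 (shape–rate) is (a−1)/b = 48/11 ≈ 4.364.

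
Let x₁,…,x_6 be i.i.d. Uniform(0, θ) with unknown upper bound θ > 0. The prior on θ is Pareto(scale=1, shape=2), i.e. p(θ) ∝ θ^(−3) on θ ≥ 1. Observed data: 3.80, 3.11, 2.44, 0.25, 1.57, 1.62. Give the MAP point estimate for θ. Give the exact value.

The Uniform(0, θ) likelihood is θ^(−n) for θ ≥ max(xᵢ), zero otherwise. Here max(xᵢ) = 3.80.
Posterior ∝ θ^(−3) · θ^(−6) = θ^(−9) on θ ≥ max(1, 3.80) = 3.80.
This density is strictly decreasing in θ, so the posterior mode lies at the lower boundary of the support.

θ̂_MAP = 3.80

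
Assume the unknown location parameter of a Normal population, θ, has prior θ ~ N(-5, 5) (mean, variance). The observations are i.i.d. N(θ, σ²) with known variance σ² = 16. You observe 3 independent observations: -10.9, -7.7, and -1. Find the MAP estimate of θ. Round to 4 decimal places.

θ̂_MAP = -5.7419

n = 3; x̄ = ((-10.9) + (-7.7) + (-1))/3 = -19.6/3 = -98/15 ≈ -6.5333.
For a Normal prior and Normal likelihood with known variance, the posterior is Normal; its mode equals its mean, the precision-weighted average.
Prior precision 1/σ₀² = 1/5 = 0.2; data precision n/σ² = 3/16 = 0.1875.
θ̂ = (0.2·(-5) + 0.1875·(-98/15)) / (0.2 + 0.1875) = (-2.225)/0.3875 = -178/31 ≈ -5.7419.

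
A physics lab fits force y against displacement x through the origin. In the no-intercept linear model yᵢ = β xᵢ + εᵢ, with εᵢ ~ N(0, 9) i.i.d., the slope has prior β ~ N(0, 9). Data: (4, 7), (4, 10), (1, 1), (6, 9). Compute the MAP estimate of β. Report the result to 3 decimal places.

β̂_MAP = 1.757

log p(β | y) = −Σ(yᵢ − βxᵢ)²/(2·9) − β²/(2·9) + const.
Setting the derivative to zero: Σxᵢ(yᵢ − βxᵢ)/9 − β/9 = 0, so β = Σxᵢyᵢ / (Σxᵢ² + σ²/τ²).
Σxᵢyᵢ = 4·7 + 4·10 + 1·1 + 6·9 = 123; Σxᵢ² = 69; σ²/τ² = 1.
β̂_MAP = 123 / (69 + 1) = 123/70 ≈ 1.757.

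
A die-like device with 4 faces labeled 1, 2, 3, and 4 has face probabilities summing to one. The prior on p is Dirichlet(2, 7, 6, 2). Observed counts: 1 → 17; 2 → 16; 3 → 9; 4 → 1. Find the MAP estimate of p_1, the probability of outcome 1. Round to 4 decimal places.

MAP estimate: 0.3214

The posterior is Dirichlet(αᵢ + nᵢ) = Dirichlet(19, 23, 15, 3).
For a Dirichlet(a₁,…,a_K) with all aᵢ > 1, the mode has j-th component (aⱼ − 1)/(Σaᵢ − K).
Here Σaᵢ = 60 and K = 4, so p_1 = (19 − 1)/(60 − 4) = 18/56 ≈ 0.3214.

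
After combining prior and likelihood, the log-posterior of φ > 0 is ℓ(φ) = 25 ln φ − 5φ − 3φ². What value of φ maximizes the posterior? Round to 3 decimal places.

ℓ'(φ) = 25/φ − 5 − 6φ. Setting this to zero and multiplying by φ: 6φ² + 5φ − 25 = 0.
φ = (−5 + √(5² + 4·6·25)) / (2·6) = (−5 + √625) / 12 = (−5 + 25)/12 = 5/3.
ℓ''(φ) = −25/φ² − 6 < 0, confirming a maximum.

φ̂_MAP = 1.667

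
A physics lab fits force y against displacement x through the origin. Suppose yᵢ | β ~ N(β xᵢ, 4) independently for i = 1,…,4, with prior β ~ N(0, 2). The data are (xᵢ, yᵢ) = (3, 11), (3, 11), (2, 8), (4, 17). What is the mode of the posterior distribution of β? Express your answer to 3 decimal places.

log p(β | y) = −Σ(yᵢ − βxᵢ)²/(2·4) − β²/(2·2) + const.
Setting the derivative to zero: Σxᵢ(yᵢ − βxᵢ)/4 − β/2 = 0, so β = Σxᵢyᵢ / (Σxᵢ² + σ²/τ²).
Σxᵢyᵢ = 3·11 + 3·11 + 2·8 + 4·17 = 150; Σxᵢ² = 38; σ²/τ² = 2.
β̂_MAP = 150 / (38 + 2) = 150/40 ≈ 3.750.

β̂_MAP = 3.750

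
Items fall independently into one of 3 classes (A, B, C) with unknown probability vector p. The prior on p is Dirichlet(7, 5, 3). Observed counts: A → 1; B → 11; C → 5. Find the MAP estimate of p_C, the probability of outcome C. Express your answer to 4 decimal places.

MAP estimate of p_C = 0.2414

The posterior is Dirichlet(αᵢ + nᵢ) = Dirichlet(8, 16, 8).
For a Dirichlet(a₁,…,a_K) with all aᵢ > 1, the mode has j-th component (aⱼ − 1)/(Σaᵢ − K).
Here Σaᵢ = 32 and K = 3, so p_C = (8 − 1)/(32 − 3) = 7/29 ≈ 0.2414.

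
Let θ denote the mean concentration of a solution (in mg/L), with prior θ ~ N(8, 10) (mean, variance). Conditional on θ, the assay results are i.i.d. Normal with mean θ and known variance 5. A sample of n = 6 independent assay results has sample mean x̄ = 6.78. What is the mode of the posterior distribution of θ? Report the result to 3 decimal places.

θ̂_MAP = 6.874

n = 6, x̄ = 6.78.
For a Normal prior and Normal likelihood with known variance, the posterior is Normal; its mode equals its mean, the precision-weighted average.
Prior precision 1/σ₀² = 1/10 = 0.1; data precision n/σ² = 6/5 = 1.2.
θ̂ = (0.1·8 + 1.2·6.78) / (0.1 + 1.2) = 8.936/1.3 = 2234/325 ≈ 6.874.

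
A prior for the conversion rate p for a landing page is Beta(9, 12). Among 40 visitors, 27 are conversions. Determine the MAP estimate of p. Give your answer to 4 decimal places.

p̂_MAP = 0.5932

Prior: Beta(9, 12).
Data: 27 successes in 40 trials. The binomial likelihood contributes p^27(1−p)^13, so the posterior is Beta(9+27, 12+13) = Beta(36, 25).
For Beta(a, b) with a, b > 1 the mode is (a−1)/(a+b−2) = 35/59 ≈ 0.5932.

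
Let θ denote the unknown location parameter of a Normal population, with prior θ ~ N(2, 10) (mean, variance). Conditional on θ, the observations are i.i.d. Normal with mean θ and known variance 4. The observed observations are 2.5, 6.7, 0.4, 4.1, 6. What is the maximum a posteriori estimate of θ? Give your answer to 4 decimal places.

θ̂_MAP = 3.7963

n = 5; x̄ = (2.5 + 6.7 + 0.4 + 4.1 + 6)/5 = 19.7/5 = 3.94.
For a Normal prior and Normal likelihood with known variance, the posterior is Normal; its mode equals its mean, the precision-weighted average.
Prior precision 1/σ₀² = 1/10 = 0.1; data precision n/σ² = 5/4 = 1.25.
θ̂ = (0.1·2 + 1.25·3.94) / (0.1 + 1.25) = 5.125/1.35 = 205/54 ≈ 3.7963.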